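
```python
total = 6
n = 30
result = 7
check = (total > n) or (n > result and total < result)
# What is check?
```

Answer: True

Derivation:
Trace (tracking check):
total = 6  # -> total = 6
n = 30  # -> n = 30
result = 7  # -> result = 7
check = total > n or (n > result and total < result)  # -> check = True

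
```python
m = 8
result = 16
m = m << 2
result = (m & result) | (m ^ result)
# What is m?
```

Trace (tracking m):
m = 8  # -> m = 8
result = 16  # -> result = 16
m = m << 2  # -> m = 32
result = m & result | m ^ result  # -> result = 48

Answer: 32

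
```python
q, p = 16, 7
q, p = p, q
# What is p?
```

Answer: 16

Derivation:
Trace (tracking p):
q, p = (16, 7)  # -> q = 16, p = 7
q, p = (p, q)  # -> q = 7, p = 16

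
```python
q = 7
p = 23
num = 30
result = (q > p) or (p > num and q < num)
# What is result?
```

Answer: False

Derivation:
Trace (tracking result):
q = 7  # -> q = 7
p = 23  # -> p = 23
num = 30  # -> num = 30
result = q > p or (p > num and q < num)  # -> result = False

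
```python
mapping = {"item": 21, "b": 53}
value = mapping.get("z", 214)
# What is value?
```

Answer: 214

Derivation:
Trace (tracking value):
mapping = {'item': 21, 'b': 53}  # -> mapping = {'item': 21, 'b': 53}
value = mapping.get('z', 214)  # -> value = 214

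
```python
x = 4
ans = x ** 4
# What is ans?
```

Answer: 256

Derivation:
Trace (tracking ans):
x = 4  # -> x = 4
ans = x ** 4  # -> ans = 256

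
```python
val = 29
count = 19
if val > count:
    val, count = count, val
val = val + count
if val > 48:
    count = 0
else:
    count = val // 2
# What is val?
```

Answer: 48

Derivation:
Trace (tracking val):
val = 29  # -> val = 29
count = 19  # -> count = 19
if val > count:  # condition is True
    val, count = (count, val)  # -> val = 19, count = 29
val = val + count  # -> val = 48
if val > 48:  # condition is False
else:
    count = val // 2  # -> count = 24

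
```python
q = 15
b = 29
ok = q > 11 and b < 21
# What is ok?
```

Answer: False

Derivation:
Trace (tracking ok):
q = 15  # -> q = 15
b = 29  # -> b = 29
ok = q > 11 and b < 21  # -> ok = False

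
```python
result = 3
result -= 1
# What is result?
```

Answer: 2

Derivation:
Trace (tracking result):
result = 3  # -> result = 3
result -= 1  # -> result = 2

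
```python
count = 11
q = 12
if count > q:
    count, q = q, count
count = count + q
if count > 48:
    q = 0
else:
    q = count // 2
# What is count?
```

Trace (tracking count):
count = 11  # -> count = 11
q = 12  # -> q = 12
if count > q:  # condition is False
count = count + q  # -> count = 23
if count > 48:  # condition is False
else:
    q = count // 2  # -> q = 11

Answer: 23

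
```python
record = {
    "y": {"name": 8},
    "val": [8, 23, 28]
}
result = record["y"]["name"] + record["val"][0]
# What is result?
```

Answer: 16

Derivation:
Trace (tracking result):
record = {'y': {'name': 8}, 'val': [8, 23, 28]}  # -> record = {'y': {'name': 8}, 'val': [8, 23, 28]}
result = record['y']['name'] + record['val'][0]  # -> result = 16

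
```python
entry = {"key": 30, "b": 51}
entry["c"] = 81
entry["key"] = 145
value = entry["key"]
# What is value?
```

Answer: 145

Derivation:
Trace (tracking value):
entry = {'key': 30, 'b': 51}  # -> entry = {'key': 30, 'b': 51}
entry['c'] = 81  # -> entry = {'key': 30, 'b': 51, 'c': 81}
entry['key'] = 145  # -> entry = {'key': 145, 'b': 51, 'c': 81}
value = entry['key']  # -> value = 145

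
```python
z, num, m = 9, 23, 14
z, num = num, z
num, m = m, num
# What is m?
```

Answer: 9

Derivation:
Trace (tracking m):
z, num, m = (9, 23, 14)  # -> z = 9, num = 23, m = 14
z, num = (num, z)  # -> z = 23, num = 9
num, m = (m, num)  # -> num = 14, m = 9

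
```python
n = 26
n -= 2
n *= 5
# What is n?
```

Answer: 120

Derivation:
Trace (tracking n):
n = 26  # -> n = 26
n -= 2  # -> n = 24
n *= 5  # -> n = 120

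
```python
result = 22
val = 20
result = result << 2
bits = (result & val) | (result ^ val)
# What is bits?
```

Answer: 92

Derivation:
Trace (tracking bits):
result = 22  # -> result = 22
val = 20  # -> val = 20
result = result << 2  # -> result = 88
bits = result & val | result ^ val  # -> bits = 92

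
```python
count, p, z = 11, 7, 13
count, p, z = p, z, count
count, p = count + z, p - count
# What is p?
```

Trace (tracking p):
count, p, z = (11, 7, 13)  # -> count = 11, p = 7, z = 13
count, p, z = (p, z, count)  # -> count = 7, p = 13, z = 11
count, p = (count + z, p - count)  # -> count = 18, p = 6

Answer: 6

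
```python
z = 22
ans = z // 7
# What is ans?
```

Trace (tracking ans):
z = 22  # -> z = 22
ans = z // 7  # -> ans = 3

Answer: 3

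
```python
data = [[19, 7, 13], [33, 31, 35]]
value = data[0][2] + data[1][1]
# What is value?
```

Trace (tracking value):
data = [[19, 7, 13], [33, 31, 35]]  # -> data = [[19, 7, 13], [33, 31, 35]]
value = data[0][2] + data[1][1]  # -> value = 44

Answer: 44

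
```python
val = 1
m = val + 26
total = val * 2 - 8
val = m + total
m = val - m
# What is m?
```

Trace (tracking m):
val = 1  # -> val = 1
m = val + 26  # -> m = 27
total = val * 2 - 8  # -> total = -6
val = m + total  # -> val = 21
m = val - m  # -> m = -6

Answer: -6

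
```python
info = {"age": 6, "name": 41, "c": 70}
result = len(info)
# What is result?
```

Answer: 3

Derivation:
Trace (tracking result):
info = {'age': 6, 'name': 41, 'c': 70}  # -> info = {'age': 6, 'name': 41, 'c': 70}
result = len(info)  # -> result = 3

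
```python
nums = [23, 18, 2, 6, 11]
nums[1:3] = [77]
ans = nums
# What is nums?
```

Answer: [23, 77, 6, 11]

Derivation:
Trace (tracking nums):
nums = [23, 18, 2, 6, 11]  # -> nums = [23, 18, 2, 6, 11]
nums[1:3] = [77]  # -> nums = [23, 77, 6, 11]
ans = nums  # -> ans = [23, 77, 6, 11]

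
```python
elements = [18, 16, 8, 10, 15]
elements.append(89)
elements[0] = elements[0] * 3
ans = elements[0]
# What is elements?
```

Answer: [54, 16, 8, 10, 15, 89]

Derivation:
Trace (tracking elements):
elements = [18, 16, 8, 10, 15]  # -> elements = [18, 16, 8, 10, 15]
elements.append(89)  # -> elements = [18, 16, 8, 10, 15, 89]
elements[0] = elements[0] * 3  # -> elements = [54, 16, 8, 10, 15, 89]
ans = elements[0]  # -> ans = 54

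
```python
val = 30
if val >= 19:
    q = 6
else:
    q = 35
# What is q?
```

Trace (tracking q):
val = 30  # -> val = 30
if val >= 19:  # condition is True
    q = 6  # -> q = 6

Answer: 6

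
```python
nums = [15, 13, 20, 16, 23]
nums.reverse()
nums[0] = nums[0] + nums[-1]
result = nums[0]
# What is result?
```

Answer: 38

Derivation:
Trace (tracking result):
nums = [15, 13, 20, 16, 23]  # -> nums = [15, 13, 20, 16, 23]
nums.reverse()  # -> nums = [23, 16, 20, 13, 15]
nums[0] = nums[0] + nums[-1]  # -> nums = [38, 16, 20, 13, 15]
result = nums[0]  # -> result = 38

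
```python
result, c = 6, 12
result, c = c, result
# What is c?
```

Trace (tracking c):
result, c = (6, 12)  # -> result = 6, c = 12
result, c = (c, result)  # -> result = 12, c = 6

Answer: 6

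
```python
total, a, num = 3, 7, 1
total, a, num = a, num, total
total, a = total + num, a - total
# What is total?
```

Answer: 10

Derivation:
Trace (tracking total):
total, a, num = (3, 7, 1)  # -> total = 3, a = 7, num = 1
total, a, num = (a, num, total)  # -> total = 7, a = 1, num = 3
total, a = (total + num, a - total)  # -> total = 10, a = -6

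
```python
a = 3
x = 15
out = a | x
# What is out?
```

Trace (tracking out):
a = 3  # -> a = 3
x = 15  # -> x = 15
out = a | x  # -> out = 15

Answer: 15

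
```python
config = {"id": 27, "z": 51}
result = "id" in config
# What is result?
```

Trace (tracking result):
config = {'id': 27, 'z': 51}  # -> config = {'id': 27, 'z': 51}
result = 'id' in config  # -> result = True

Answer: True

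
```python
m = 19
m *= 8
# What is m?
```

Answer: 152

Derivation:
Trace (tracking m):
m = 19  # -> m = 19
m *= 8  # -> m = 152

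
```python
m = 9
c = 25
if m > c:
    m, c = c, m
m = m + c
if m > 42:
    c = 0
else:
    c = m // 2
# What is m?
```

Answer: 34

Derivation:
Trace (tracking m):
m = 9  # -> m = 9
c = 25  # -> c = 25
if m > c:  # condition is False
m = m + c  # -> m = 34
if m > 42:  # condition is False
else:
    c = m // 2  # -> c = 17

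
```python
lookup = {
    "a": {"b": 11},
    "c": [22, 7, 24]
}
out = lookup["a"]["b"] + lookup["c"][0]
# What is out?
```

Trace (tracking out):
lookup = {'a': {'b': 11}, 'c': [22, 7, 24]}  # -> lookup = {'a': {'b': 11}, 'c': [22, 7, 24]}
out = lookup['a']['b'] + lookup['c'][0]  # -> out = 33

Answer: 33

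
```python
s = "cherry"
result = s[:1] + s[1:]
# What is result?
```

Trace (tracking result):
s = 'cherry'  # -> s = 'cherry'
result = s[:1] + s[1:]  # -> result = 'cherry'

Answer: 'cherry'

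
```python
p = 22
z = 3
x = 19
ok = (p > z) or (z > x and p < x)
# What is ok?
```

Trace (tracking ok):
p = 22  # -> p = 22
z = 3  # -> z = 3
x = 19  # -> x = 19
ok = p > z or (z > x and p < x)  # -> ok = True

Answer: True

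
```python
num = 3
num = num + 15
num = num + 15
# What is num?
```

Trace (tracking num):
num = 3  # -> num = 3
num = num + 15  # -> num = 18
num = num + 15  # -> num = 33

Answer: 33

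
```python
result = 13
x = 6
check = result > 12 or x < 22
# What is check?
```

Trace (tracking check):
result = 13  # -> result = 13
x = 6  # -> x = 6
check = result > 12 or x < 22  # -> check = True

Answer: True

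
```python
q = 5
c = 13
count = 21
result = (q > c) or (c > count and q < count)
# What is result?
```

Trace (tracking result):
q = 5  # -> q = 5
c = 13  # -> c = 13
count = 21  # -> count = 21
result = q > c or (c > count and q < count)  # -> result = False

Answer: False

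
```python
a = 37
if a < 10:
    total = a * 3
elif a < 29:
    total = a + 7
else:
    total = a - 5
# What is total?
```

Trace (tracking total):
a = 37  # -> a = 37
if a < 10:  # condition is False
elif a < 29:  # condition is False
else:
    total = a - 5  # -> total = 32

Answer: 32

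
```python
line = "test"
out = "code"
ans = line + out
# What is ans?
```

Trace (tracking ans):
line = 'test'  # -> line = 'test'
out = 'code'  # -> out = 'code'
ans = line + out  # -> ans = 'testcode'

Answer: 'testcode'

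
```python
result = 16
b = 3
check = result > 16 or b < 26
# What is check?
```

Trace (tracking check):
result = 16  # -> result = 16
b = 3  # -> b = 3
check = result > 16 or b < 26  # -> check = True

Answer: True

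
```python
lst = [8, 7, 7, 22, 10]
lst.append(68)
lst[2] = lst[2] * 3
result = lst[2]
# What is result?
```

Trace (tracking result):
lst = [8, 7, 7, 22, 10]  # -> lst = [8, 7, 7, 22, 10]
lst.append(68)  # -> lst = [8, 7, 7, 22, 10, 68]
lst[2] = lst[2] * 3  # -> lst = [8, 7, 21, 22, 10, 68]
result = lst[2]  # -> result = 21

Answer: 21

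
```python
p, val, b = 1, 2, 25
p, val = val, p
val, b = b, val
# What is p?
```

Trace (tracking p):
p, val, b = (1, 2, 25)  # -> p = 1, val = 2, b = 25
p, val = (val, p)  # -> p = 2, val = 1
val, b = (b, val)  # -> val = 25, b = 1

Answer: 2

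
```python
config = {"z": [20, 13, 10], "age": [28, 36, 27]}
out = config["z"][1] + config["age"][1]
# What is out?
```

Trace (tracking out):
config = {'z': [20, 13, 10], 'age': [28, 36, 27]}  # -> config = {'z': [20, 13, 10], 'age': [28, 36, 27]}
out = config['z'][1] + config['age'][1]  # -> out = 49

Answer: 49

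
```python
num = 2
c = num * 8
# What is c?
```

Answer: 16

Derivation:
Trace (tracking c):
num = 2  # -> num = 2
c = num * 8  # -> c = 16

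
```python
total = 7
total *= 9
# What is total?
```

Answer: 63

Derivation:
Trace (tracking total):
total = 7  # -> total = 7
total *= 9  # -> total = 63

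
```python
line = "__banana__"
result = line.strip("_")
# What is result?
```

Trace (tracking result):
line = '__banana__'  # -> line = '__banana__'
result = line.strip('_')  # -> result = 'banana'

Answer: 'banana'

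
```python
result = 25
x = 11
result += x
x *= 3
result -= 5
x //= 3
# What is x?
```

Trace (tracking x):
result = 25  # -> result = 25
x = 11  # -> x = 11
result += x  # -> result = 36
x *= 3  # -> x = 33
result -= 5  # -> result = 31
x //= 3  # -> x = 11

Answer: 11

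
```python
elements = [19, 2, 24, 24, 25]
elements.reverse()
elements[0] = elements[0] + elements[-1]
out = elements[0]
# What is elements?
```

Trace (tracking elements):
elements = [19, 2, 24, 24, 25]  # -> elements = [19, 2, 24, 24, 25]
elements.reverse()  # -> elements = [25, 24, 24, 2, 19]
elements[0] = elements[0] + elements[-1]  # -> elements = [44, 24, 24, 2, 19]
out = elements[0]  # -> out = 44

Answer: [44, 24, 24, 2, 19]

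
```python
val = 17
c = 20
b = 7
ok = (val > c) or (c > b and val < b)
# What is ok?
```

Trace (tracking ok):
val = 17  # -> val = 17
c = 20  # -> c = 20
b = 7  # -> b = 7
ok = val > c or (c > b and val < b)  # -> ok = False

Answer: False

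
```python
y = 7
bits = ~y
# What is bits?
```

Trace (tracking bits):
y = 7  # -> y = 7
bits = ~y  # -> bits = -8

Answer: -8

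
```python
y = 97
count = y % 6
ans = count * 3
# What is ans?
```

Answer: 3

Derivation:
Trace (tracking ans):
y = 97  # -> y = 97
count = y % 6  # -> count = 1
ans = count * 3  # -> ans = 3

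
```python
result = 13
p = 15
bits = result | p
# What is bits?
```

Answer: 15

Derivation:
Trace (tracking bits):
result = 13  # -> result = 13
p = 15  # -> p = 15
bits = result | p  # -> bits = 15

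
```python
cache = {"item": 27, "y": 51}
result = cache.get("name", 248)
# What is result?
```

Answer: 248

Derivation:
Trace (tracking result):
cache = {'item': 27, 'y': 51}  # -> cache = {'item': 27, 'y': 51}
result = cache.get('name', 248)  # -> result = 248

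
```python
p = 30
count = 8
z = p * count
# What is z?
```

Answer: 240

Derivation:
Trace (tracking z):
p = 30  # -> p = 30
count = 8  # -> count = 8
z = p * count  # -> z = 240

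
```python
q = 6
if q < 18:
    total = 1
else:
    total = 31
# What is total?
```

Answer: 1

Derivation:
Trace (tracking total):
q = 6  # -> q = 6
if q < 18:  # condition is True
    total = 1  # -> total = 1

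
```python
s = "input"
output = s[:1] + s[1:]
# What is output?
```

Trace (tracking output):
s = 'input'  # -> s = 'input'
output = s[:1] + s[1:]  # -> output = 'input'

Answer: 'input'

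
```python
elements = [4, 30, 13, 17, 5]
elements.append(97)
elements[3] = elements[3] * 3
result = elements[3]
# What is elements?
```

Answer: [4, 30, 13, 51, 5, 97]

Derivation:
Trace (tracking elements):
elements = [4, 30, 13, 17, 5]  # -> elements = [4, 30, 13, 17, 5]
elements.append(97)  # -> elements = [4, 30, 13, 17, 5, 97]
elements[3] = elements[3] * 3  # -> elements = [4, 30, 13, 51, 5, 97]
result = elements[3]  # -> result = 51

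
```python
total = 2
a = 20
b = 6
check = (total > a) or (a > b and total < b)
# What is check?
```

Answer: True

Derivation:
Trace (tracking check):
total = 2  # -> total = 2
a = 20  # -> a = 20
b = 6  # -> b = 6
check = total > a or (a > b and total < b)  # -> check = True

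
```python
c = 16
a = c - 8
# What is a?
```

Trace (tracking a):
c = 16  # -> c = 16
a = c - 8  # -> a = 8

Answer: 8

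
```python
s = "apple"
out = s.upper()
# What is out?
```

Trace (tracking out):
s = 'apple'  # -> s = 'apple'
out = s.upper()  # -> out = 'APPLE'

Answer: 'APPLE'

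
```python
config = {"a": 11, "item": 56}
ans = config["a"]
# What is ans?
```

Trace (tracking ans):
config = {'a': 11, 'item': 56}  # -> config = {'a': 11, 'item': 56}
ans = config['a']  # -> ans = 11

Answer: 11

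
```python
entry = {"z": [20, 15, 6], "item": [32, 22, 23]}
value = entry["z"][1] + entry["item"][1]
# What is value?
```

Trace (tracking value):
entry = {'z': [20, 15, 6], 'item': [32, 22, 23]}  # -> entry = {'z': [20, 15, 6], 'item': [32, 22, 23]}
value = entry['z'][1] + entry['item'][1]  # -> value = 37

Answer: 37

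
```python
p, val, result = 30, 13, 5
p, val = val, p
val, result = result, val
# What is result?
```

Trace (tracking result):
p, val, result = (30, 13, 5)  # -> p = 30, val = 13, result = 5
p, val = (val, p)  # -> p = 13, val = 30
val, result = (result, val)  # -> val = 5, result = 30

Answer: 30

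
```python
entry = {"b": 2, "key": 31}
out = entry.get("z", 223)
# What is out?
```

Trace (tracking out):
entry = {'b': 2, 'key': 31}  # -> entry = {'b': 2, 'key': 31}
out = entry.get('z', 223)  # -> out = 223

Answer: 223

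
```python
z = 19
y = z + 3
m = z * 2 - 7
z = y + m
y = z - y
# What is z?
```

Answer: 53

Derivation:
Trace (tracking z):
z = 19  # -> z = 19
y = z + 3  # -> y = 22
m = z * 2 - 7  # -> m = 31
z = y + m  # -> z = 53
y = z - y  # -> y = 31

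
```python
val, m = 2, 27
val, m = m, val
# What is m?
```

Trace (tracking m):
val, m = (2, 27)  # -> val = 2, m = 27
val, m = (m, val)  # -> val = 27, m = 2

Answer: 2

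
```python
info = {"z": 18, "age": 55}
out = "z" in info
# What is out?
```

Trace (tracking out):
info = {'z': 18, 'age': 55}  # -> info = {'z': 18, 'age': 55}
out = 'z' in info  # -> out = True

Answer: True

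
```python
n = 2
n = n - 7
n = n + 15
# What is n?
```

Trace (tracking n):
n = 2  # -> n = 2
n = n - 7  # -> n = -5
n = n + 15  # -> n = 10

Answer: 10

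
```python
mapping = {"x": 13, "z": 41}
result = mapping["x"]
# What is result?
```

Answer: 13

Derivation:
Trace (tracking result):
mapping = {'x': 13, 'z': 41}  # -> mapping = {'x': 13, 'z': 41}
result = mapping['x']  # -> result = 13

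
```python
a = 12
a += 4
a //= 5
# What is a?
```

Answer: 3

Derivation:
Trace (tracking a):
a = 12  # -> a = 12
a += 4  # -> a = 16
a //= 5  # -> a = 3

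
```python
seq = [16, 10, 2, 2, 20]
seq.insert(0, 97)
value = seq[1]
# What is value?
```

Answer: 16

Derivation:
Trace (tracking value):
seq = [16, 10, 2, 2, 20]  # -> seq = [16, 10, 2, 2, 20]
seq.insert(0, 97)  # -> seq = [97, 16, 10, 2, 2, 20]
value = seq[1]  # -> value = 16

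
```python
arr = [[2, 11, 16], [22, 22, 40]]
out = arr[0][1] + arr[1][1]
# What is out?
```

Answer: 33

Derivation:
Trace (tracking out):
arr = [[2, 11, 16], [22, 22, 40]]  # -> arr = [[2, 11, 16], [22, 22, 40]]
out = arr[0][1] + arr[1][1]  # -> out = 33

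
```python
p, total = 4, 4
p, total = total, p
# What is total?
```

Answer: 4

Derivation:
Trace (tracking total):
p, total = (4, 4)  # -> p = 4, total = 4
p, total = (total, p)  # -> p = 4, total = 4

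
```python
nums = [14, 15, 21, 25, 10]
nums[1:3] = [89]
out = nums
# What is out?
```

Trace (tracking out):
nums = [14, 15, 21, 25, 10]  # -> nums = [14, 15, 21, 25, 10]
nums[1:3] = [89]  # -> nums = [14, 89, 25, 10]
out = nums  # -> out = [14, 89, 25, 10]

Answer: [14, 89, 25, 10]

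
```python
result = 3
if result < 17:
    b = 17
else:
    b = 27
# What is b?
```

Answer: 17

Derivation:
Trace (tracking b):
result = 3  # -> result = 3
if result < 17:  # condition is True
    b = 17  # -> b = 17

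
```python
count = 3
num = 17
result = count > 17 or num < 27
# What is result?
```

Trace (tracking result):
count = 3  # -> count = 3
num = 17  # -> num = 17
result = count > 17 or num < 27  # -> result = True

Answer: True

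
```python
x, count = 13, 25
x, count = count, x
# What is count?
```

Trace (tracking count):
x, count = (13, 25)  # -> x = 13, count = 25
x, count = (count, x)  # -> x = 25, count = 13

Answer: 13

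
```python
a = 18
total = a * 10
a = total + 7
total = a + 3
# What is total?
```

Trace (tracking total):
a = 18  # -> a = 18
total = a * 10  # -> total = 180
a = total + 7  # -> a = 187
total = a + 3  # -> total = 190

Answer: 190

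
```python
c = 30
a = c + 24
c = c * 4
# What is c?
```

Trace (tracking c):
c = 30  # -> c = 30
a = c + 24  # -> a = 54
c = c * 4  # -> c = 120

Answer: 120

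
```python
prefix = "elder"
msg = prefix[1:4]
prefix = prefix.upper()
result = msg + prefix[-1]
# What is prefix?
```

Trace (tracking prefix):
prefix = 'elder'  # -> prefix = 'elder'
msg = prefix[1:4]  # -> msg = 'lde'
prefix = prefix.upper()  # -> prefix = 'ELDER'
result = msg + prefix[-1]  # -> result = 'ldeR'

Answer: 'ELDER'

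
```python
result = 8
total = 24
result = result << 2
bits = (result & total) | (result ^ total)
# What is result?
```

Answer: 32

Derivation:
Trace (tracking result):
result = 8  # -> result = 8
total = 24  # -> total = 24
result = result << 2  # -> result = 32
bits = result & total | result ^ total  # -> bits = 56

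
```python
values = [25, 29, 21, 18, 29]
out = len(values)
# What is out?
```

Answer: 5

Derivation:
Trace (tracking out):
values = [25, 29, 21, 18, 29]  # -> values = [25, 29, 21, 18, 29]
out = len(values)  # -> out = 5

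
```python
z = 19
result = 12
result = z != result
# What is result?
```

Trace (tracking result):
z = 19  # -> z = 19
result = 12  # -> result = 12
result = z != result  # -> result = True

Answer: True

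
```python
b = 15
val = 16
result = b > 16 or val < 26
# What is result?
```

Answer: True

Derivation:
Trace (tracking result):
b = 15  # -> b = 15
val = 16  # -> val = 16
result = b > 16 or val < 26  # -> result = True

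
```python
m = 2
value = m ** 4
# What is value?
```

Answer: 16

Derivation:
Trace (tracking value):
m = 2  # -> m = 2
value = m ** 4  # -> value = 16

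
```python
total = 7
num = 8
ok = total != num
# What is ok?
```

Answer: True

Derivation:
Trace (tracking ok):
total = 7  # -> total = 7
num = 8  # -> num = 8
ok = total != num  # -> ok = True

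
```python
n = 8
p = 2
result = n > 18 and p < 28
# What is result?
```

Answer: False

Derivation:
Trace (tracking result):
n = 8  # -> n = 8
p = 2  # -> p = 2
result = n > 18 and p < 28  # -> result = False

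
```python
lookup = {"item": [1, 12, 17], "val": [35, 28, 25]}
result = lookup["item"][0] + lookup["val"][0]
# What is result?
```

Trace (tracking result):
lookup = {'item': [1, 12, 17], 'val': [35, 28, 25]}  # -> lookup = {'item': [1, 12, 17], 'val': [35, 28, 25]}
result = lookup['item'][0] + lookup['val'][0]  # -> result = 36

Answer: 36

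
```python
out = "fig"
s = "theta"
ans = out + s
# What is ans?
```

Trace (tracking ans):
out = 'fig'  # -> out = 'fig'
s = 'theta'  # -> s = 'theta'
ans = out + s  # -> ans = 'figtheta'

Answer: 'figtheta'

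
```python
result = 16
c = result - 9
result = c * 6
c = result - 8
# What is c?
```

Answer: 34

Derivation:
Trace (tracking c):
result = 16  # -> result = 16
c = result - 9  # -> c = 7
result = c * 6  # -> result = 42
c = result - 8  # -> c = 34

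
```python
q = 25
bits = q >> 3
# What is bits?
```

Answer: 3

Derivation:
Trace (tracking bits):
q = 25  # -> q = 25
bits = q >> 3  # -> bits = 3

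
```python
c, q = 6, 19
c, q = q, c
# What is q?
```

Answer: 6

Derivation:
Trace (tracking q):
c, q = (6, 19)  # -> c = 6, q = 19
c, q = (q, c)  # -> c = 19, q = 6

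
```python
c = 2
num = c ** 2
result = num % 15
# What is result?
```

Answer: 4

Derivation:
Trace (tracking result):
c = 2  # -> c = 2
num = c ** 2  # -> num = 4
result = num % 15  # -> result = 4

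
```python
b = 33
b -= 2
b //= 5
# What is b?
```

Answer: 6

Derivation:
Trace (tracking b):
b = 33  # -> b = 33
b -= 2  # -> b = 31
b //= 5  # -> b = 6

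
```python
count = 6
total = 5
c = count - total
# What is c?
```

Answer: 1

Derivation:
Trace (tracking c):
count = 6  # -> count = 6
total = 5  # -> total = 5
c = count - total  # -> c = 1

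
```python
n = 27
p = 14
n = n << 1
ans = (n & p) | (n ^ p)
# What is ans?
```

Trace (tracking ans):
n = 27  # -> n = 27
p = 14  # -> p = 14
n = n << 1  # -> n = 54
ans = n & p | n ^ p  # -> ans = 62

Answer: 62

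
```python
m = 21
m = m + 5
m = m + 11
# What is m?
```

Trace (tracking m):
m = 21  # -> m = 21
m = m + 5  # -> m = 26
m = m + 11  # -> m = 37

Answer: 37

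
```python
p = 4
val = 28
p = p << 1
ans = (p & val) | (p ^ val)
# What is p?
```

Answer: 8

Derivation:
Trace (tracking p):
p = 4  # -> p = 4
val = 28  # -> val = 28
p = p << 1  # -> p = 8
ans = p & val | p ^ val  # -> ans = 28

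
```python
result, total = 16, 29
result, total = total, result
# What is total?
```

Answer: 16

Derivation:
Trace (tracking total):
result, total = (16, 29)  # -> result = 16, total = 29
result, total = (total, result)  # -> result = 29, total = 16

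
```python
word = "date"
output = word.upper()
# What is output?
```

Answer: 'DATE'

Derivation:
Trace (tracking output):
word = 'date'  # -> word = 'date'
output = word.upper()  # -> output = 'DATE'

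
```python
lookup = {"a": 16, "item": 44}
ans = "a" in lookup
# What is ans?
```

Trace (tracking ans):
lookup = {'a': 16, 'item': 44}  # -> lookup = {'a': 16, 'item': 44}
ans = 'a' in lookup  # -> ans = True

Answer: True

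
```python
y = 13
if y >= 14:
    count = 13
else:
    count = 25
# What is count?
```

Trace (tracking count):
y = 13  # -> y = 13
if y >= 14:  # condition is False
else:
    count = 25  # -> count = 25

Answer: 25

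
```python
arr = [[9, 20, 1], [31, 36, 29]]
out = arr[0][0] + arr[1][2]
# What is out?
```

Answer: 38

Derivation:
Trace (tracking out):
arr = [[9, 20, 1], [31, 36, 29]]  # -> arr = [[9, 20, 1], [31, 36, 29]]
out = arr[0][0] + arr[1][2]  # -> out = 38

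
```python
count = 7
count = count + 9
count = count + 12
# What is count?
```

Trace (tracking count):
count = 7  # -> count = 7
count = count + 9  # -> count = 16
count = count + 12  # -> count = 28

Answer: 28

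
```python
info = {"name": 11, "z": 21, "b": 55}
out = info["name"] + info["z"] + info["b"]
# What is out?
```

Trace (tracking out):
info = {'name': 11, 'z': 21, 'b': 55}  # -> info = {'name': 11, 'z': 21, 'b': 55}
out = info['name'] + info['z'] + info['b']  # -> out = 87

Answer: 87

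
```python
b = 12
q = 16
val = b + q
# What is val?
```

Answer: 28

Derivation:
Trace (tracking val):
b = 12  # -> b = 12
q = 16  # -> q = 16
val = b + q  # -> val = 28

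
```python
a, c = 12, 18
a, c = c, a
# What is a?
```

Trace (tracking a):
a, c = (12, 18)  # -> a = 12, c = 18
a, c = (c, a)  # -> a = 18, c = 12

Answer: 18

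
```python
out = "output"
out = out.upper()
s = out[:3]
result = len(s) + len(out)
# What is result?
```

Answer: 9

Derivation:
Trace (tracking result):
out = 'output'  # -> out = 'output'
out = out.upper()  # -> out = 'OUTPUT'
s = out[:3]  # -> s = 'OUT'
result = len(s) + len(out)  # -> result = 9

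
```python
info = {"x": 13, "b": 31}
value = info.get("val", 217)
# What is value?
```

Answer: 217

Derivation:
Trace (tracking value):
info = {'x': 13, 'b': 31}  # -> info = {'x': 13, 'b': 31}
value = info.get('val', 217)  # -> value = 217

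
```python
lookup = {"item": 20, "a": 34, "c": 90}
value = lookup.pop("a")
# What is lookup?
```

Answer: {'item': 20, 'c': 90}

Derivation:
Trace (tracking lookup):
lookup = {'item': 20, 'a': 34, 'c': 90}  # -> lookup = {'item': 20, 'a': 34, 'c': 90}
value = lookup.pop('a')  # -> value = 34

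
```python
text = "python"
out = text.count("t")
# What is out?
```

Answer: 1

Derivation:
Trace (tracking out):
text = 'python'  # -> text = 'python'
out = text.count('t')  # -> out = 1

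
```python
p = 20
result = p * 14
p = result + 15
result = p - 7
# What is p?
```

Trace (tracking p):
p = 20  # -> p = 20
result = p * 14  # -> result = 280
p = result + 15  # -> p = 295
result = p - 7  # -> result = 288

Answer: 295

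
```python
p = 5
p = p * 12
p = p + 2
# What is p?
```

Answer: 62

Derivation:
Trace (tracking p):
p = 5  # -> p = 5
p = p * 12  # -> p = 60
p = p + 2  # -> p = 62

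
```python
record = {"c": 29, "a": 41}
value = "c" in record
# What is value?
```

Answer: True

Derivation:
Trace (tracking value):
record = {'c': 29, 'a': 41}  # -> record = {'c': 29, 'a': 41}
value = 'c' in record  # -> value = True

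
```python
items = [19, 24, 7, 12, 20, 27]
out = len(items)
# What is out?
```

Trace (tracking out):
items = [19, 24, 7, 12, 20, 27]  # -> items = [19, 24, 7, 12, 20, 27]
out = len(items)  # -> out = 6

Answer: 6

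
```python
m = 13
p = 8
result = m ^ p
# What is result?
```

Answer: 5

Derivation:
Trace (tracking result):
m = 13  # -> m = 13
p = 8  # -> p = 8
result = m ^ p  # -> result = 5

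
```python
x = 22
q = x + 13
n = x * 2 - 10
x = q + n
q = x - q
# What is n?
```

Answer: 34

Derivation:
Trace (tracking n):
x = 22  # -> x = 22
q = x + 13  # -> q = 35
n = x * 2 - 10  # -> n = 34
x = q + n  # -> x = 69
q = x - q  # -> q = 34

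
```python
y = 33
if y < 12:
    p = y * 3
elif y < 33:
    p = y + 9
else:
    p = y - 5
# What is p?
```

Answer: 28

Derivation:
Trace (tracking p):
y = 33  # -> y = 33
if y < 12:  # condition is False
elif y < 33:  # condition is False
else:
    p = y - 5  # -> p = 28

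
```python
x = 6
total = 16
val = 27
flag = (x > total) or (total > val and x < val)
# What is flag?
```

Trace (tracking flag):
x = 6  # -> x = 6
total = 16  # -> total = 16
val = 27  # -> val = 27
flag = x > total or (total > val and x < val)  # -> flag = False

Answer: False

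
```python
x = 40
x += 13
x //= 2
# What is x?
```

Answer: 26

Derivation:
Trace (tracking x):
x = 40  # -> x = 40
x += 13  # -> x = 53
x //= 2  # -> x = 26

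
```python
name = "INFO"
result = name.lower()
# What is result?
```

Answer: 'info'

Derivation:
Trace (tracking result):
name = 'INFO'  # -> name = 'INFO'
result = name.lower()  # -> result = 'info'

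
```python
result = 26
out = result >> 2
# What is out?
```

Answer: 6

Derivation:
Trace (tracking out):
result = 26  # -> result = 26
out = result >> 2  # -> out = 6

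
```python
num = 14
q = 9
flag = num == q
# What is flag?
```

Answer: False

Derivation:
Trace (tracking flag):
num = 14  # -> num = 14
q = 9  # -> q = 9
flag = num == q  # -> flag = False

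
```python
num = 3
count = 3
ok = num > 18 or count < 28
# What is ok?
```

Trace (tracking ok):
num = 3  # -> num = 3
count = 3  # -> count = 3
ok = num > 18 or count < 28  # -> ok = True

Answer: True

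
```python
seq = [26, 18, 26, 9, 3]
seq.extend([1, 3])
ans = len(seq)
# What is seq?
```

Trace (tracking seq):
seq = [26, 18, 26, 9, 3]  # -> seq = [26, 18, 26, 9, 3]
seq.extend([1, 3])  # -> seq = [26, 18, 26, 9, 3, 1, 3]
ans = len(seq)  # -> ans = 7

Answer: [26, 18, 26, 9, 3, 1, 3]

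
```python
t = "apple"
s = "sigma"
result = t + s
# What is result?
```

Trace (tracking result):
t = 'apple'  # -> t = 'apple'
s = 'sigma'  # -> s = 'sigma'
result = t + s  # -> result = 'applesigma'

Answer: 'applesigma'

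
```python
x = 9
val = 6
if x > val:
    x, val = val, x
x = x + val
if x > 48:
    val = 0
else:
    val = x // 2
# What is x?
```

Answer: 15

Derivation:
Trace (tracking x):
x = 9  # -> x = 9
val = 6  # -> val = 6
if x > val:  # condition is True
    x, val = (val, x)  # -> x = 6, val = 9
x = x + val  # -> x = 15
if x > 48:  # condition is False
else:
    val = x // 2  # -> val = 7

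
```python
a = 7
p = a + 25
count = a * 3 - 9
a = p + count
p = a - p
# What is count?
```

Trace (tracking count):
a = 7  # -> a = 7
p = a + 25  # -> p = 32
count = a * 3 - 9  # -> count = 12
a = p + count  # -> a = 44
p = a - p  # -> p = 12

Answer: 12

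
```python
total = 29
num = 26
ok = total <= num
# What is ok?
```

Answer: False

Derivation:
Trace (tracking ok):
total = 29  # -> total = 29
num = 26  # -> num = 26
ok = total <= num  # -> ok = False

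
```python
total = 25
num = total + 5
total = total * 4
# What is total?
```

Answer: 100

Derivation:
Trace (tracking total):
total = 25  # -> total = 25
num = total + 5  # -> num = 30
total = total * 4  # -> total = 100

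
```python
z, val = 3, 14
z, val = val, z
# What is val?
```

Answer: 3

Derivation:
Trace (tracking val):
z, val = (3, 14)  # -> z = 3, val = 14
z, val = (val, z)  # -> z = 14, val = 3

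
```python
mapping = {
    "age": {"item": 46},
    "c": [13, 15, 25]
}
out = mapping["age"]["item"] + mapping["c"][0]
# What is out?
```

Answer: 59

Derivation:
Trace (tracking out):
mapping = {'age': {'item': 46}, 'c': [13, 15, 25]}  # -> mapping = {'age': {'item': 46}, 'c': [13, 15, 25]}
out = mapping['age']['item'] + mapping['c'][0]  # -> out = 59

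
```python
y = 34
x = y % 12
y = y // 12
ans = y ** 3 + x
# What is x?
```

Answer: 10

Derivation:
Trace (tracking x):
y = 34  # -> y = 34
x = y % 12  # -> x = 10
y = y // 12  # -> y = 2
ans = y ** 3 + x  # -> ans = 18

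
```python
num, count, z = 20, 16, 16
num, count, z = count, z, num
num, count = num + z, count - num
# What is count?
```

Trace (tracking count):
num, count, z = (20, 16, 16)  # -> num = 20, count = 16, z = 16
num, count, z = (count, z, num)  # -> num = 16, count = 16, z = 20
num, count = (num + z, count - num)  # -> num = 36, count = 0

Answer: 0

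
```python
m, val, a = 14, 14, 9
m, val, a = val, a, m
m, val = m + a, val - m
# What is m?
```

Trace (tracking m):
m, val, a = (14, 14, 9)  # -> m = 14, val = 14, a = 9
m, val, a = (val, a, m)  # -> m = 14, val = 9, a = 14
m, val = (m + a, val - m)  # -> m = 28, val = -5

Answer: 28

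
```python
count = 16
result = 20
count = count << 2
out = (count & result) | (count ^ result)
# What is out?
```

Answer: 84

Derivation:
Trace (tracking out):
count = 16  # -> count = 16
result = 20  # -> result = 20
count = count << 2  # -> count = 64
out = count & result | count ^ result  # -> out = 84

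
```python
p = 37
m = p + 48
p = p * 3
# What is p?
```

Answer: 111

Derivation:
Trace (tracking p):
p = 37  # -> p = 37
m = p + 48  # -> m = 85
p = p * 3  # -> p = 111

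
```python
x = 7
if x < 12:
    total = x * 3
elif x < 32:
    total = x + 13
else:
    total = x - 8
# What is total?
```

Trace (tracking total):
x = 7  # -> x = 7
if x < 12:  # condition is True
    total = x * 3  # -> total = 21

Answer: 21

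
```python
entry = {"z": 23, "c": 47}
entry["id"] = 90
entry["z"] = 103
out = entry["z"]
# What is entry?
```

Trace (tracking entry):
entry = {'z': 23, 'c': 47}  # -> entry = {'z': 23, 'c': 47}
entry['id'] = 90  # -> entry = {'z': 23, 'c': 47, 'id': 90}
entry['z'] = 103  # -> entry = {'z': 103, 'c': 47, 'id': 90}
out = entry['z']  # -> out = 103

Answer: {'z': 103, 'c': 47, 'id': 90}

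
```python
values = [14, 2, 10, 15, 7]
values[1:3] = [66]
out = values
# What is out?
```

Answer: [14, 66, 15, 7]

Derivation:
Trace (tracking out):
values = [14, 2, 10, 15, 7]  # -> values = [14, 2, 10, 15, 7]
values[1:3] = [66]  # -> values = [14, 66, 15, 7]
out = values  # -> out = [14, 66, 15, 7]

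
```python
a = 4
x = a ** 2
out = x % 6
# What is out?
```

Trace (tracking out):
a = 4  # -> a = 4
x = a ** 2  # -> x = 16
out = x % 6  # -> out = 4

Answer: 4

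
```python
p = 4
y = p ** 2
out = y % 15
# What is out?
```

Answer: 1

Derivation:
Trace (tracking out):
p = 4  # -> p = 4
y = p ** 2  # -> y = 16
out = y % 15  # -> out = 1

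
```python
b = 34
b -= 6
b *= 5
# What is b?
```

Answer: 140

Derivation:
Trace (tracking b):
b = 34  # -> b = 34
b -= 6  # -> b = 28
b *= 5  # -> b = 140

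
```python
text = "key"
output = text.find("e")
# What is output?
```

Trace (tracking output):
text = 'key'  # -> text = 'key'
output = text.find('e')  # -> output = 1

Answer: 1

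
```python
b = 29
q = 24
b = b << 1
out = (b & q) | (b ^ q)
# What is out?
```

Answer: 58

Derivation:
Trace (tracking out):
b = 29  # -> b = 29
q = 24  # -> q = 24
b = b << 1  # -> b = 58
out = b & q | b ^ q  # -> out = 58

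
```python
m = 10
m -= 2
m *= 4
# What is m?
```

Answer: 32

Derivation:
Trace (tracking m):
m = 10  # -> m = 10
m -= 2  # -> m = 8
m *= 4  # -> m = 32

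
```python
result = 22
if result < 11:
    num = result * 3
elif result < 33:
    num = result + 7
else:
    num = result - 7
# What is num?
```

Answer: 29

Derivation:
Trace (tracking num):
result = 22  # -> result = 22
if result < 11:  # condition is False
elif result < 33:  # condition is True
    num = result + 7  # -> num = 29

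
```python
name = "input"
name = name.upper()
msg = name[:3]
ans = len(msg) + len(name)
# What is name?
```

Trace (tracking name):
name = 'input'  # -> name = 'input'
name = name.upper()  # -> name = 'INPUT'
msg = name[:3]  # -> msg = 'INP'
ans = len(msg) + len(name)  # -> ans = 8

Answer: 'INPUT'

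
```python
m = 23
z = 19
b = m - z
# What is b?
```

Answer: 4

Derivation:
Trace (tracking b):
m = 23  # -> m = 23
z = 19  # -> z = 19
b = m - z  # -> b = 4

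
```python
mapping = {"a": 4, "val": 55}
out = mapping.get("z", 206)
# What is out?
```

Trace (tracking out):
mapping = {'a': 4, 'val': 55}  # -> mapping = {'a': 4, 'val': 55}
out = mapping.get('z', 206)  # -> out = 206

Answer: 206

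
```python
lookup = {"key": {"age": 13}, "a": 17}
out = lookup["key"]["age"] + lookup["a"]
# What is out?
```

Answer: 30

Derivation:
Trace (tracking out):
lookup = {'key': {'age': 13}, 'a': 17}  # -> lookup = {'key': {'age': 13}, 'a': 17}
out = lookup['key']['age'] + lookup['a']  # -> out = 30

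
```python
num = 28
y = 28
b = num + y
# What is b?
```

Answer: 56

Derivation:
Trace (tracking b):
num = 28  # -> num = 28
y = 28  # -> y = 28
b = num + y  # -> b = 56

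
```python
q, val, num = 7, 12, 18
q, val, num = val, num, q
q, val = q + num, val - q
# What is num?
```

Answer: 7

Derivation:
Trace (tracking num):
q, val, num = (7, 12, 18)  # -> q = 7, val = 12, num = 18
q, val, num = (val, num, q)  # -> q = 12, val = 18, num = 7
q, val = (q + num, val - q)  # -> q = 19, val = 6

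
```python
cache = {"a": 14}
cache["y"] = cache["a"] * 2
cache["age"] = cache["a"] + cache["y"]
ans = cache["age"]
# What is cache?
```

Answer: {'a': 14, 'y': 28, 'age': 42}

Derivation:
Trace (tracking cache):
cache = {'a': 14}  # -> cache = {'a': 14}
cache['y'] = cache['a'] * 2  # -> cache = {'a': 14, 'y': 28}
cache['age'] = cache['a'] + cache['y']  # -> cache = {'a': 14, 'y': 28, 'age': 42}
ans = cache['age']  # -> ans = 42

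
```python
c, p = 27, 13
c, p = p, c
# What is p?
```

Trace (tracking p):
c, p = (27, 13)  # -> c = 27, p = 13
c, p = (p, c)  # -> c = 13, p = 27

Answer: 27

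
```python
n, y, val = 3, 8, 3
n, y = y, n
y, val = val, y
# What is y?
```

Answer: 3

Derivation:
Trace (tracking y):
n, y, val = (3, 8, 3)  # -> n = 3, y = 8, val = 3
n, y = (y, n)  # -> n = 8, y = 3
y, val = (val, y)  # -> y = 3, val = 3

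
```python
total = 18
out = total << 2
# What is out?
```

Answer: 72

Derivation:
Trace (tracking out):
total = 18  # -> total = 18
out = total << 2  # -> out = 72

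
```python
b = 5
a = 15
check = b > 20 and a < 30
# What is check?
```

Trace (tracking check):
b = 5  # -> b = 5
a = 15  # -> a = 15
check = b > 20 and a < 30  # -> check = False

Answer: False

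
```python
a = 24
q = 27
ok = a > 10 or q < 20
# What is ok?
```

Answer: True

Derivation:
Trace (tracking ok):
a = 24  # -> a = 24
q = 27  # -> q = 27
ok = a > 10 or q < 20  # -> ok = True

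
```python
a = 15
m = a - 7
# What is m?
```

Trace (tracking m):
a = 15  # -> a = 15
m = a - 7  # -> m = 8

Answer: 8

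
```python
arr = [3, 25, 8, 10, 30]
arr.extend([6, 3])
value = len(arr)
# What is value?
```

Trace (tracking value):
arr = [3, 25, 8, 10, 30]  # -> arr = [3, 25, 8, 10, 30]
arr.extend([6, 3])  # -> arr = [3, 25, 8, 10, 30, 6, 3]
value = len(arr)  # -> value = 7

Answer: 7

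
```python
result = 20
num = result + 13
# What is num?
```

Answer: 33

Derivation:
Trace (tracking num):
result = 20  # -> result = 20
num = result + 13  # -> num = 33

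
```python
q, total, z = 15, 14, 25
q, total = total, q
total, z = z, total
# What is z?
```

Trace (tracking z):
q, total, z = (15, 14, 25)  # -> q = 15, total = 14, z = 25
q, total = (total, q)  # -> q = 14, total = 15
total, z = (z, total)  # -> total = 25, z = 15

Answer: 15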